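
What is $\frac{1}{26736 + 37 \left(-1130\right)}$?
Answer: $- \frac{1}{15074} \approx -6.6339 \cdot 10^{-5}$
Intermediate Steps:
$\frac{1}{26736 + 37 \left(-1130\right)} = \frac{1}{26736 - 41810} = \frac{1}{-15074} = - \frac{1}{15074}$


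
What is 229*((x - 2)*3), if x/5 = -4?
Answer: -15114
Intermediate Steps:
x = -20 (x = 5*(-4) = -20)
229*((x - 2)*3) = 229*((-20 - 2)*3) = 229*(-22*3) = 229*(-66) = -15114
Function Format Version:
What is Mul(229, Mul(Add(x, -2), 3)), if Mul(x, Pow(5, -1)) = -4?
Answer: -15114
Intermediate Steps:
x = -20 (x = Mul(5, -4) = -20)
Mul(229, Mul(Add(x, -2), 3)) = Mul(229, Mul(Add(-20, -2), 3)) = Mul(229, Mul(-22, 3)) = Mul(229, -66) = -15114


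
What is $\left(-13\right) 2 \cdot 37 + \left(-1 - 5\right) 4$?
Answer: $-986$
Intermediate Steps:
$\left(-13\right) 2 \cdot 37 + \left(-1 - 5\right) 4 = \left(-26\right) 37 - 24 = -962 - 24 = -986$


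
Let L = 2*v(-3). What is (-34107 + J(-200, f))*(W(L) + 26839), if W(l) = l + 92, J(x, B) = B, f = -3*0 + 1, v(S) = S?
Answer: -918304050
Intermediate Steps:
f = 1 (f = 0 + 1 = 1)
L = -6 (L = 2*(-3) = -6)
W(l) = 92 + l
(-34107 + J(-200, f))*(W(L) + 26839) = (-34107 + 1)*((92 - 6) + 26839) = -34106*(86 + 26839) = -34106*26925 = -918304050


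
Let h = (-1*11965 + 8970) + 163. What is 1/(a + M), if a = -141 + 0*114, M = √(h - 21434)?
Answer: -141/44147 - I*√24266/44147 ≈ -0.0031939 - 0.0035286*I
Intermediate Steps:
h = -2832 (h = (-11965 + 8970) + 163 = -2995 + 163 = -2832)
M = I*√24266 (M = √(-2832 - 21434) = √(-24266) = I*√24266 ≈ 155.78*I)
a = -141 (a = -141 + 0 = -141)
1/(a + M) = 1/(-141 + I*√24266)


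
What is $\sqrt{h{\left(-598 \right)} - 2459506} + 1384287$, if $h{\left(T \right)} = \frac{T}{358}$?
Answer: $1384287 + \frac{i \sqrt{78805085267}}{179} \approx 1.3843 \cdot 10^{6} + 1568.3 i$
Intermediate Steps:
$h{\left(T \right)} = \frac{T}{358}$ ($h{\left(T \right)} = T \frac{1}{358} = \frac{T}{358}$)
$\sqrt{h{\left(-598 \right)} - 2459506} + 1384287 = \sqrt{\frac{1}{358} \left(-598\right) - 2459506} + 1384287 = \sqrt{- \frac{299}{179} - 2459506} + 1384287 = \sqrt{- \frac{440251873}{179}} + 1384287 = \frac{i \sqrt{78805085267}}{179} + 1384287 = 1384287 + \frac{i \sqrt{78805085267}}{179}$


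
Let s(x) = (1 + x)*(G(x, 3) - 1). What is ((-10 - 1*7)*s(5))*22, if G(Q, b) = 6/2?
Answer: -4488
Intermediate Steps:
G(Q, b) = 3 (G(Q, b) = 6*(1/2) = 3)
s(x) = 2 + 2*x (s(x) = (1 + x)*(3 - 1) = (1 + x)*2 = 2 + 2*x)
((-10 - 1*7)*s(5))*22 = ((-10 - 1*7)*(2 + 2*5))*22 = ((-10 - 7)*(2 + 10))*22 = -17*12*22 = -204*22 = -4488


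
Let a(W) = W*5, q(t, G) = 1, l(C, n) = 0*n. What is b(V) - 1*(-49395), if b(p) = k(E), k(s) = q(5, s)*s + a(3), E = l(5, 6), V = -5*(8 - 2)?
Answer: 49410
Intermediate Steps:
l(C, n) = 0
a(W) = 5*W
V = -30 (V = -5*6 = -30)
E = 0
k(s) = 15 + s (k(s) = 1*s + 5*3 = s + 15 = 15 + s)
b(p) = 15 (b(p) = 15 + 0 = 15)
b(V) - 1*(-49395) = 15 - 1*(-49395) = 15 + 49395 = 49410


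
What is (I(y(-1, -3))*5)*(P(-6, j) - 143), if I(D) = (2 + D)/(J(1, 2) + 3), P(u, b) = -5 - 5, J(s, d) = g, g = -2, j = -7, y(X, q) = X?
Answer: -765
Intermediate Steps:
J(s, d) = -2
P(u, b) = -10
I(D) = 2 + D (I(D) = (2 + D)/(-2 + 3) = (2 + D)/1 = (2 + D)*1 = 2 + D)
(I(y(-1, -3))*5)*(P(-6, j) - 143) = ((2 - 1)*5)*(-10 - 143) = (1*5)*(-153) = 5*(-153) = -765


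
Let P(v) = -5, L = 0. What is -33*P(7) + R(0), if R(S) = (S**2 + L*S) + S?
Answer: 165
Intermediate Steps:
R(S) = S + S**2 (R(S) = (S**2 + 0*S) + S = (S**2 + 0) + S = S**2 + S = S + S**2)
-33*P(7) + R(0) = -33*(-5) + 0*(1 + 0) = 165 + 0*1 = 165 + 0 = 165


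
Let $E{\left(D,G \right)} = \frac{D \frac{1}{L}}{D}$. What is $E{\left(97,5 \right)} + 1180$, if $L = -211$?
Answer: $\frac{248979}{211} \approx 1180.0$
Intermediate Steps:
$E{\left(D,G \right)} = - \frac{1}{211}$ ($E{\left(D,G \right)} = \frac{D \frac{1}{-211}}{D} = \frac{D \left(- \frac{1}{211}\right)}{D} = \frac{\left(- \frac{1}{211}\right) D}{D} = - \frac{1}{211}$)
$E{\left(97,5 \right)} + 1180 = - \frac{1}{211} + 1180 = \frac{248979}{211}$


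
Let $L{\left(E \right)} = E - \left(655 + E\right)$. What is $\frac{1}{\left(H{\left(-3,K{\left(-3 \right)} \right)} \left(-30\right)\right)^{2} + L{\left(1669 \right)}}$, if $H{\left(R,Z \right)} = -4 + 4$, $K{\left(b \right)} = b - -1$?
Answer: $- \frac{1}{655} \approx -0.0015267$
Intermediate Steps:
$K{\left(b \right)} = 1 + b$ ($K{\left(b \right)} = b + 1 = 1 + b$)
$L{\left(E \right)} = -655$ ($L{\left(E \right)} = E - \left(655 + E\right) = -655$)
$H{\left(R,Z \right)} = 0$
$\frac{1}{\left(H{\left(-3,K{\left(-3 \right)} \right)} \left(-30\right)\right)^{2} + L{\left(1669 \right)}} = \frac{1}{\left(0 \left(-30\right)\right)^{2} - 655} = \frac{1}{0^{2} - 655} = \frac{1}{0 - 655} = \frac{1}{-655} = - \frac{1}{655}$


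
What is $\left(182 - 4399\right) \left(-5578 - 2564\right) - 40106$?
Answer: $34294708$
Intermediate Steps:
$\left(182 - 4399\right) \left(-5578 - 2564\right) - 40106 = \left(-4217\right) \left(-8142\right) - 40106 = 34334814 - 40106 = 34294708$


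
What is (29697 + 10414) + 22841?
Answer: 62952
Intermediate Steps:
(29697 + 10414) + 22841 = 40111 + 22841 = 62952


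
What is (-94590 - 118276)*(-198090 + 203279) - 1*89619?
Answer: -1104651293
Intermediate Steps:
(-94590 - 118276)*(-198090 + 203279) - 1*89619 = -212866*5189 - 89619 = -1104561674 - 89619 = -1104651293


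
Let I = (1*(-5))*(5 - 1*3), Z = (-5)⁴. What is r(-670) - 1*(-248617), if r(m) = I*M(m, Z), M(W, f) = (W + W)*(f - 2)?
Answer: 8596817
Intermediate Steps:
Z = 625
M(W, f) = 2*W*(-2 + f) (M(W, f) = (2*W)*(-2 + f) = 2*W*(-2 + f))
I = -10 (I = -5*(5 - 3) = -5*2 = -10)
r(m) = -12460*m (r(m) = -20*m*(-2 + 625) = -20*m*623 = -12460*m)
r(-670) - 1*(-248617) = -12460*(-670) - 1*(-248617) = 8348200 + 248617 = 8596817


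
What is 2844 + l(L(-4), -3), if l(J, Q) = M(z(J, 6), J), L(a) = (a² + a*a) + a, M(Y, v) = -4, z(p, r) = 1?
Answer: 2840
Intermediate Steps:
L(a) = a + 2*a² (L(a) = (a² + a²) + a = 2*a² + a = a + 2*a²)
l(J, Q) = -4
2844 + l(L(-4), -3) = 2844 - 4 = 2840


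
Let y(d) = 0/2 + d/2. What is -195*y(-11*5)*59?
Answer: 632775/2 ≈ 3.1639e+5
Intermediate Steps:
y(d) = d/2 (y(d) = 0*(½) + d*(½) = 0 + d/2 = d/2)
-195*y(-11*5)*59 = -195*(-11*5)/2*59 = -195*(-55)/2*59 = -195*(-55/2)*59 = (10725/2)*59 = 632775/2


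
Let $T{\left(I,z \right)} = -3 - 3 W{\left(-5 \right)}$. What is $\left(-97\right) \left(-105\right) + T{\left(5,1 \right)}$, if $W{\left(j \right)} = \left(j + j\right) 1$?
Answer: $10212$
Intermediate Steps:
$W{\left(j \right)} = 2 j$ ($W{\left(j \right)} = 2 j 1 = 2 j$)
$T{\left(I,z \right)} = 27$ ($T{\left(I,z \right)} = -3 - 3 \cdot 2 \left(-5\right) = -3 - -30 = -3 + 30 = 27$)
$\left(-97\right) \left(-105\right) + T{\left(5,1 \right)} = \left(-97\right) \left(-105\right) + 27 = 10185 + 27 = 10212$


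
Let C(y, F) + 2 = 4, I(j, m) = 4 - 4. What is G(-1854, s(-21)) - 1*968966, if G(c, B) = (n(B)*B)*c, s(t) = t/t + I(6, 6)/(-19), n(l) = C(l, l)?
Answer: -972674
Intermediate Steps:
I(j, m) = 0
C(y, F) = 2 (C(y, F) = -2 + 4 = 2)
n(l) = 2
s(t) = 1 (s(t) = t/t + 0/(-19) = 1 + 0*(-1/19) = 1 + 0 = 1)
G(c, B) = 2*B*c (G(c, B) = (2*B)*c = 2*B*c)
G(-1854, s(-21)) - 1*968966 = 2*1*(-1854) - 1*968966 = -3708 - 968966 = -972674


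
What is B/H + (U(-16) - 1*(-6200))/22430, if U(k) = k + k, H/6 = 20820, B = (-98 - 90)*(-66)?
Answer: 874015/2334963 ≈ 0.37432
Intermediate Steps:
B = 12408 (B = -188*(-66) = 12408)
H = 124920 (H = 6*20820 = 124920)
U(k) = 2*k
B/H + (U(-16) - 1*(-6200))/22430 = 12408/124920 + (2*(-16) - 1*(-6200))/22430 = 12408*(1/124920) + (-32 + 6200)*(1/22430) = 517/5205 + 6168*(1/22430) = 517/5205 + 3084/11215 = 874015/2334963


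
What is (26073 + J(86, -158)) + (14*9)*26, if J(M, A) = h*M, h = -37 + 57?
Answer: 31069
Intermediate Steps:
h = 20
J(M, A) = 20*M
(26073 + J(86, -158)) + (14*9)*26 = (26073 + 20*86) + (14*9)*26 = (26073 + 1720) + 126*26 = 27793 + 3276 = 31069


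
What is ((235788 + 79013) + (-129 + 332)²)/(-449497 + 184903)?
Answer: -59335/44099 ≈ -1.3455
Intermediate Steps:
((235788 + 79013) + (-129 + 332)²)/(-449497 + 184903) = (314801 + 203²)/(-264594) = (314801 + 41209)*(-1/264594) = 356010*(-1/264594) = -59335/44099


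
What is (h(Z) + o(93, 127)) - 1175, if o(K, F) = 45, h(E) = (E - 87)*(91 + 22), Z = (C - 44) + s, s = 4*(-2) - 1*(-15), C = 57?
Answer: -8701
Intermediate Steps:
s = 7 (s = -8 + 15 = 7)
Z = 20 (Z = (57 - 44) + 7 = 13 + 7 = 20)
h(E) = -9831 + 113*E (h(E) = (-87 + E)*113 = -9831 + 113*E)
(h(Z) + o(93, 127)) - 1175 = ((-9831 + 113*20) + 45) - 1175 = ((-9831 + 2260) + 45) - 1175 = (-7571 + 45) - 1175 = -7526 - 1175 = -8701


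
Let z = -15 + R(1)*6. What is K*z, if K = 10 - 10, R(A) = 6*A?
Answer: 0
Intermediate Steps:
z = 21 (z = -15 + (6*1)*6 = -15 + 6*6 = -15 + 36 = 21)
K = 0
K*z = 0*21 = 0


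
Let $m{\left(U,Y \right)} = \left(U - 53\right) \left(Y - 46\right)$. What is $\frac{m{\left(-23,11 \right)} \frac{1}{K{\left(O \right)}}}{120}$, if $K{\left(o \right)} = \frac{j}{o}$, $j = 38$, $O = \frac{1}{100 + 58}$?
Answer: $\frac{7}{1896} \approx 0.003692$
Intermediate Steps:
$m{\left(U,Y \right)} = \left(-53 + U\right) \left(-46 + Y\right)$
$O = \frac{1}{158} \approx 0.0063291$
$K{\left(o \right)} = \frac{38}{o}$
$\frac{m{\left(-23,11 \right)} \frac{1}{K{\left(O \right)}}}{120} = \frac{\left(2438 - 583 - -1058 - 253\right) \frac{1}{38 \frac{1}{\frac{1}{158}}}}{120} = \frac{2438 - 583 + 1058 - 253}{38 \cdot 158} \cdot \frac{1}{120} = \frac{2660}{6004} \cdot \frac{1}{120} = 2660 \cdot \frac{1}{6004} \cdot \frac{1}{120} = \frac{35}{79} \cdot \frac{1}{120} = \frac{7}{1896}$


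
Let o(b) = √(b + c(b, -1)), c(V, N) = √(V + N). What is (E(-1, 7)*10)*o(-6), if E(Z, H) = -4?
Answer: -40*√(-6 + I*√7) ≈ -21.118 - 100.23*I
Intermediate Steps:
c(V, N) = √(N + V)
o(b) = √(b + √(-1 + b))
(E(-1, 7)*10)*o(-6) = (-4*10)*√(-6 + √(-1 - 6)) = -40*√(-6 + √(-7)) = -40*√(-6 + I*√7)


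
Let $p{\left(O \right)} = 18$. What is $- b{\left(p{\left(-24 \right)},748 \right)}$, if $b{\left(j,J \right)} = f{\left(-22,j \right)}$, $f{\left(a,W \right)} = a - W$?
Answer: $40$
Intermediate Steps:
$b{\left(j,J \right)} = -22 - j$
$- b{\left(p{\left(-24 \right)},748 \right)} = - (-22 - 18) = \left(-1\right) \left(-40\right) = 40$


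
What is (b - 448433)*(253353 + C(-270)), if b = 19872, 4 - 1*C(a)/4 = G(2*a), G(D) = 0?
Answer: -108584072009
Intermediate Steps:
C(a) = 16 (C(a) = 16 - 4*0 = 16 + 0 = 16)
(b - 448433)*(253353 + C(-270)) = (19872 - 448433)*(253353 + 16) = -428561*253369 = -108584072009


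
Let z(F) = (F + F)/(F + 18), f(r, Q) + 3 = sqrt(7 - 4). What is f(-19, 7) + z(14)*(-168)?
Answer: -150 + sqrt(3) ≈ -148.27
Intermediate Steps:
f(r, Q) = -3 + sqrt(3) (f(r, Q) = -3 + sqrt(7 - 4) = -3 + sqrt(3))
z(F) = 2*F/(18 + F) (z(F) = (2*F)/(18 + F) = 2*F/(18 + F))
f(-19, 7) + z(14)*(-168) = (-3 + sqrt(3)) + (2*14/(18 + 14))*(-168) = (-3 + sqrt(3)) + (2*14/32)*(-168) = (-3 + sqrt(3)) + (2*14*(1/32))*(-168) = (-3 + sqrt(3)) + (7/8)*(-168) = (-3 + sqrt(3)) - 147 = -150 + sqrt(3)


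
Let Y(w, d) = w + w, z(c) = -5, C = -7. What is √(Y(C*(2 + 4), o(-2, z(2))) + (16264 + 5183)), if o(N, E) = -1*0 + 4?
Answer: √21363 ≈ 146.16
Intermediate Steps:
o(N, E) = 4 (o(N, E) = 0 + 4 = 4)
Y(w, d) = 2*w
√(Y(C*(2 + 4), o(-2, z(2))) + (16264 + 5183)) = √(2*(-7*(2 + 4)) + (16264 + 5183)) = √(2*(-7*6) + 21447) = √(2*(-42) + 21447) = √(-84 + 21447) = √21363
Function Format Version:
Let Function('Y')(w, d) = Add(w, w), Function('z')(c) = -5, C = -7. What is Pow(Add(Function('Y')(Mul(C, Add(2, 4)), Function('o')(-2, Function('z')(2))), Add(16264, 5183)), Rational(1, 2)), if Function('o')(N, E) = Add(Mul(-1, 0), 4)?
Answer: Pow(21363, Rational(1, 2)) ≈ 146.16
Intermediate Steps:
Function('o')(N, E) = 4 (Function('o')(N, E) = Add(0, 4) = 4)
Function('Y')(w, d) = Mul(2, w)
Pow(Add(Function('Y')(Mul(C, Add(2, 4)), Function('o')(-2, Function('z')(2))), Add(16264, 5183)), Rational(1, 2)) = Pow(Add(Mul(2, Mul(-7, Add(2, 4))), Add(16264, 5183)), Rational(1, 2)) = Pow(Add(Mul(2, Mul(-7, 6)), 21447), Rational(1, 2)) = Pow(Add(Mul(2, -42), 21447), Rational(1, 2)) = Pow(Add(-84, 21447), Rational(1, 2)) = Pow(21363, Rational(1, 2))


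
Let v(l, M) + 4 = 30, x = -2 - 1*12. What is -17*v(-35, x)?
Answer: -442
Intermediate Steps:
x = -14 (x = -2 - 12 = -14)
v(l, M) = 26 (v(l, M) = -4 + 30 = 26)
-17*v(-35, x) = -17*26 = -442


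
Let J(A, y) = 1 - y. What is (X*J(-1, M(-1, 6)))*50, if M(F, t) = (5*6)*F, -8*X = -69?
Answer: 53475/4 ≈ 13369.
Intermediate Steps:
X = 69/8 (X = -⅛*(-69) = 69/8 ≈ 8.6250)
M(F, t) = 30*F
(X*J(-1, M(-1, 6)))*50 = (69*(1 - 30*(-1))/8)*50 = (69*(1 - 1*(-30))/8)*50 = (69*(1 + 30)/8)*50 = ((69/8)*31)*50 = (2139/8)*50 = 53475/4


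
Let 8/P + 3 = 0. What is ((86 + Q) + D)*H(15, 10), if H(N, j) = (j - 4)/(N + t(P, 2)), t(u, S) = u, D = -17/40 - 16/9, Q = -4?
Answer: 28727/740 ≈ 38.820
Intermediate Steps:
P = -8/3 (P = 8/(-3 + 0) = 8/(-3) = 8*(-⅓) = -8/3 ≈ -2.6667)
D = -793/360 (D = -17*1/40 - 16*⅑ = -17/40 - 16/9 = -793/360 ≈ -2.2028)
H(N, j) = (-4 + j)/(-8/3 + N) (H(N, j) = (j - 4)/(N - 8/3) = (-4 + j)/(-8/3 + N))
((86 + Q) + D)*H(15, 10) = ((86 - 4) - 793/360)*(3*(-4 + 10)/(-8 + 3*15)) = (82 - 793/360)*(3*6/(-8 + 45)) = 28727*(3*6/37)/360 = 28727*(3*(1/37)*6)/360 = (28727/360)*(18/37) = 28727/740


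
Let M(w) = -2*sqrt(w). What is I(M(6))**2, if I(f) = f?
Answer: 24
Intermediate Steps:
I(M(6))**2 = (-2*sqrt(6))**2 = 24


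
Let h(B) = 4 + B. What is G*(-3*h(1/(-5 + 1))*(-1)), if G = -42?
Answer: -945/2 ≈ -472.50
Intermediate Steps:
G*(-3*h(1/(-5 + 1))*(-1)) = -42*(-3*(4 + 1/(-5 + 1)))*(-1) = -42*(-3*(4 + 1/(-4)))*(-1) = -42*(-3*(4 - ¼))*(-1) = -42*(-3*15/4)*(-1) = -(-945)*(-1)/2 = -42*45/4 = -945/2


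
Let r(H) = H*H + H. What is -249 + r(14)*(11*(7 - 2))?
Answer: 11301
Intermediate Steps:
r(H) = H + H² (r(H) = H² + H = H + H²)
-249 + r(14)*(11*(7 - 2)) = -249 + (14*(1 + 14))*(11*(7 - 2)) = -249 + (14*15)*(11*5) = -249 + 210*55 = -249 + 11550 = 11301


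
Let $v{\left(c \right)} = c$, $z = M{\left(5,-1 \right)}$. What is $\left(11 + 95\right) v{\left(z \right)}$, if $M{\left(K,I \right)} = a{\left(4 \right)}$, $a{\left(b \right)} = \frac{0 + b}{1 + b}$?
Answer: $\frac{424}{5} \approx 84.8$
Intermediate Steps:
$a{\left(b \right)} = \frac{b}{1 + b}$
$M{\left(K,I \right)} = \frac{4}{5}$ ($M{\left(K,I \right)} = \frac{4}{1 + 4} = \frac{4}{5}$)
$z = \frac{4}{5} \approx 0.8$
$\left(11 + 95\right) v{\left(z \right)} = \left(11 + 95\right) \frac{4}{5} = 106 \cdot \frac{4}{5} = \frac{424}{5}$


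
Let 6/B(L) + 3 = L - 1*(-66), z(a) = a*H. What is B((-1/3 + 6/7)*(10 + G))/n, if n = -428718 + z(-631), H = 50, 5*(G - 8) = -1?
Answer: -315/1747637596 ≈ -1.8024e-7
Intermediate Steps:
G = 39/5 (G = 8 + (1/5)*(-1) = 8 - 1/5 = 39/5 ≈ 7.8000)
z(a) = 50*a (z(a) = a*50 = 50*a)
B(L) = 6/(63 + L) (B(L) = 6/(-3 + (L - 1*(-66))) = 6/(-3 + (L + 66)) = 6/(-3 + (66 + L)) = 6/(63 + L))
n = -460268 (n = -428718 + 50*(-631) = -428718 - 31550 = -460268)
B((-1/3 + 6/7)*(10 + G))/n = (6/(63 + (-1/3 + 6/7)*(10 + 39/5)))/(-460268) = (6/(63 + (-1*1/3 + 6*(1/7))*(89/5)))*(-1/460268) = (6/(63 + (-1/3 + 6/7)*(89/5)))*(-1/460268) = (6/(63 + (11/21)*(89/5)))*(-1/460268) = (6/(63 + 979/105))*(-1/460268) = (6/(7594/105))*(-1/460268) = (6*(105/7594))*(-1/460268) = (315/3797)*(-1/460268) = -315/1747637596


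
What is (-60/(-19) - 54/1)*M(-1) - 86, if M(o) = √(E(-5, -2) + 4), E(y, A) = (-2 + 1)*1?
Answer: -86 - 966*√3/19 ≈ -174.06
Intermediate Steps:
E(y, A) = -1 (E(y, A) = -1*1 = -1)
M(o) = √3 (M(o) = √(-1 + 4) = √3)
(-60/(-19) - 54/1)*M(-1) - 86 = (-60/(-19) - 54/1)*√3 - 86 = (-60*(-1/19) - 54*1)*√3 - 86 = (60/19 - 54)*√3 - 86 = -966*√3/19 - 86 = -86 - 966*√3/19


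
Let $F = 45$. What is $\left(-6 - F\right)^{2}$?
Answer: $2601$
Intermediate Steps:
$\left(-6 - F\right)^{2} = \left(-6 - 45\right)^{2} = \left(-51\right)^{2} = 2601$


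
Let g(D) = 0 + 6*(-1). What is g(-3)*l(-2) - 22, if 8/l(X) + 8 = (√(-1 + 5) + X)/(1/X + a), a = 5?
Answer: -16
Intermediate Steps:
l(X) = 8/(-8 + (2 + X)/(5 + 1/X)) (l(X) = 8/(-8 + (√(-1 + 5) + X)/(1/X + 5)) = 8/(-8 + (√4 + X)/(5 + 1/X)) = 8/(-8 + (2 + X)/(5 + 1/X)))
g(D) = -6 (g(D) = 0 - 6 = -6)
g(-3)*l(-2) - 22 = -48*(1 + 5*(-2))/(-8 + (-2)² - 38*(-2)) - 22 = -48*(1 - 10)/(-8 + 4 + 76) - 22 = -48*(-9)/72 - 22 = -6*(-1) - 22 = 6 - 22 = -16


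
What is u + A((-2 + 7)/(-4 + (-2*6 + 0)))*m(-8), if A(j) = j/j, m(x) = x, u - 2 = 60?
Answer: 54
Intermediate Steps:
u = 62 (u = 2 + 60 = 62)
A(j) = 1
u + A((-2 + 7)/(-4 + (-2*6 + 0)))*m(-8) = 62 + 1*(-8) = 62 - 8 = 54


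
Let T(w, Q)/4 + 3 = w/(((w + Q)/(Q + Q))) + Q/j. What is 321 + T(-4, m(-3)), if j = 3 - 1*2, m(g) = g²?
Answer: 1437/5 ≈ 287.40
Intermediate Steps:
j = 1 (j = 3 - 2 = 1)
T(w, Q) = -12 + 4*Q + 8*Q*w/(Q + w) (T(w, Q) = -12 + 4*(w/(((w + Q)/(Q + Q))) + Q/1) = -12 + 4*(w/(((Q + w)/((2*Q)))) + Q*1) = -12 + 4*(w/(((Q + w)*(1/(2*Q)))) + Q) = -12 + 4*(w/(((Q + w)/(2*Q))) + Q) = -12 + 4*(w*(2*Q/(Q + w)) + Q) = -12 + 4*(2*Q*w/(Q + w) + Q) = -12 + 4*(Q + 2*Q*w/(Q + w)) = -12 + (4*Q + 8*Q*w/(Q + w)) = -12 + 4*Q + 8*Q*w/(Q + w))
321 + T(-4, m(-3)) = 321 + 4*(((-3)²)² - 3*(-3)² - 3*(-4) + 3*(-3)²*(-4))/((-3)² - 4) = 321 + 4*(9² - 3*9 + 12 + 3*9*(-4))/(9 - 4) = 321 + 4*(81 - 27 + 12 - 108)/5 = 321 + 4*(⅕)*(-42) = 321 - 168/5 = 1437/5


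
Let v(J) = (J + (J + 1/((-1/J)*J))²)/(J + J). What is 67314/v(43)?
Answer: 445308/139 ≈ 3203.7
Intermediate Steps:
v(J) = (J + (-1 + J)²)/(2*J) (v(J) = (J + (J + 1/(-1))²)/((2*J)) = (J + (J - 1)²)*(1/(2*J)) = (J + (-1 + J)²)*(1/(2*J)) = (J + (-1 + J)²)/(2*J))
67314/v(43) = 67314/(((½)*(43 + (-1 + 43)²)/43)) = 67314/(((½)*(1/43)*(43 + 42²))) = 67314/(((½)*(1/43)*(43 + 1764))) = 67314/(((½)*(1/43)*1807)) = 67314/(1807/86) = 67314*(86/1807) = 445308/139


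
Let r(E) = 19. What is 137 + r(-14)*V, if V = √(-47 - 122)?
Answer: 137 + 247*I ≈ 137.0 + 247.0*I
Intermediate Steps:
V = 13*I (V = √(-169) = 13*I ≈ 13.0*I)
137 + r(-14)*V = 137 + 19*(13*I) = 137 + 247*I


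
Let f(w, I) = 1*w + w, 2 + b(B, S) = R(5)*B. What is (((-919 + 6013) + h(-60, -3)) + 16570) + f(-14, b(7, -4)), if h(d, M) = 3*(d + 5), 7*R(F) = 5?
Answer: 21471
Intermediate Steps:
R(F) = 5/7 (R(F) = (1/7)*5 = 5/7)
b(B, S) = -2 + 5*B/7
f(w, I) = 2*w (f(w, I) = w + w = 2*w)
h(d, M) = 15 + 3*d (h(d, M) = 3*(5 + d) = 15 + 3*d)
(((-919 + 6013) + h(-60, -3)) + 16570) + f(-14, b(7, -4)) = (((-919 + 6013) + (15 + 3*(-60))) + 16570) + 2*(-14) = ((5094 + (15 - 180)) + 16570) - 28 = ((5094 - 165) + 16570) - 28 = (4929 + 16570) - 28 = 21499 - 28 = 21471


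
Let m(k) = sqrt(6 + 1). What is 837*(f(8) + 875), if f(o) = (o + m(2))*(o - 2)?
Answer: 772551 + 5022*sqrt(7) ≈ 7.8584e+5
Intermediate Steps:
m(k) = sqrt(7)
f(o) = (-2 + o)*(o + sqrt(7)) (f(o) = (o + sqrt(7))*(o - 2) = (o + sqrt(7))*(-2 + o) = (-2 + o)*(o + sqrt(7)))
837*(f(8) + 875) = 837*((8**2 - 2*8 - 2*sqrt(7) + 8*sqrt(7)) + 875) = 837*((64 - 16 - 2*sqrt(7) + 8*sqrt(7)) + 875) = 837*((48 + 6*sqrt(7)) + 875) = 837*(923 + 6*sqrt(7)) = 772551 + 5022*sqrt(7)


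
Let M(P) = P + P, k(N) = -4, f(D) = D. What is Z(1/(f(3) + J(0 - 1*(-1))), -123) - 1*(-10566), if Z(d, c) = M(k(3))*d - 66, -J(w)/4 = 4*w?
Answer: 136508/13 ≈ 10501.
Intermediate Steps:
J(w) = -16*w
M(P) = 2*P
Z(d, c) = -66 - 8*d (Z(d, c) = (2*(-4))*d - 66 = -8*d - 66 = -66 - 8*d)
Z(1/(f(3) + J(0 - 1*(-1))), -123) - 1*(-10566) = (-66 - 8/(3 - 16*(0 - 1*(-1)))) - 1*(-10566) = (-66 - 8/(3 - 16*(0 + 1))) + 10566 = (-66 - 8/(3 - 16*1)) + 10566 = (-66 - 8/(3 - 16)) + 10566 = (-66 - 8/(-13)) + 10566 = (-66 - 8*(-1/13)) + 10566 = (-66 + 8/13) + 10566 = -850/13 + 10566 = 136508/13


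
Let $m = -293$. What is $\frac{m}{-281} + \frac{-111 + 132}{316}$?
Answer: $\frac{98489}{88796} \approx 1.1092$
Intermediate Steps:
$\frac{m}{-281} + \frac{-111 + 132}{316} = - \frac{293}{-281} + \frac{-111 + 132}{316} = \left(-293\right) \left(- \frac{1}{281}\right) + 21 \cdot \frac{1}{316} = \frac{293}{281} + \frac{21}{316} = \frac{98489}{88796}$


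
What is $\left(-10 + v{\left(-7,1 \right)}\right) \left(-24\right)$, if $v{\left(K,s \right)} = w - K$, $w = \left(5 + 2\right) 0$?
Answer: $72$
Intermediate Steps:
$w = 0$ ($w = 7 \cdot 0 = 0$)
$v{\left(K,s \right)} = - K$ ($v{\left(K,s \right)} = 0 - K = - K$)
$\left(-10 + v{\left(-7,1 \right)}\right) \left(-24\right) = \left(-10 - -7\right) \left(-24\right) = \left(-10 + 7\right) \left(-24\right) = \left(-3\right) \left(-24\right) = 72$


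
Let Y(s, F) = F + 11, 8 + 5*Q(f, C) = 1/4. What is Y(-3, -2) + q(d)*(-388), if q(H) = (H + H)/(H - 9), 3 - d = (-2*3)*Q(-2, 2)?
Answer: -5279/17 ≈ -310.53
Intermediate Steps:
Q(f, C) = -31/20 (Q(f, C) = -8/5 + (⅕)/4 = -8/5 + (⅕)*(¼) = -8/5 + 1/20 = -31/20)
d = -63/10 (d = 3 - (-2*3)*(-31)/20 = 3 - (-6)*(-31)/20 = 3 - 1*93/10 = 3 - 93/10 = -63/10 ≈ -6.3000)
Y(s, F) = 11 + F
q(H) = 2*H/(-9 + H) (q(H) = (2*H)/(-9 + H) = 2*H/(-9 + H))
Y(-3, -2) + q(d)*(-388) = (11 - 2) + (2*(-63/10)/(-9 - 63/10))*(-388) = 9 + (2*(-63/10)/(-153/10))*(-388) = 9 + (2*(-63/10)*(-10/153))*(-388) = 9 + (14/17)*(-388) = 9 - 5432/17 = -5279/17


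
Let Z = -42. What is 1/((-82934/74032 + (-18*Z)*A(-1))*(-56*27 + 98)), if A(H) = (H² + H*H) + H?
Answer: -2644/2822205529 ≈ -9.3686e-7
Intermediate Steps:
A(H) = H + 2*H² (A(H) = (H² + H²) + H = 2*H² + H = H + 2*H²)
1/((-82934/74032 + (-18*Z)*A(-1))*(-56*27 + 98)) = 1/((-82934/74032 + (-18*(-42))*(-(1 + 2*(-1))))*(-56*27 + 98)) = 1/((-82934*1/74032 + 756*(-(1 - 2)))*(-1512 + 98)) = 1/(-41467/37016 + 756*(-1*(-1))*(-1414)) = -1/1414/(-41467/37016 + 756*1) = -1/1414/(-41467/37016 + 756) = -1/1414/(27942629/37016) = (37016/27942629)*(-1/1414) = -2644/2822205529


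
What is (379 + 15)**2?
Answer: 155236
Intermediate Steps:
(379 + 15)**2 = 394**2 = 155236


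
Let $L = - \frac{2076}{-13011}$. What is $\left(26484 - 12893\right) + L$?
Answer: $\frac{58944859}{4337} \approx 13591.0$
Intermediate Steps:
$L = \frac{692}{4337}$ ($L = \left(-2076\right) \left(- \frac{1}{13011}\right) = \frac{692}{4337} \approx 0.15956$)
$\left(26484 - 12893\right) + L = \left(26484 - 12893\right) + \frac{692}{4337} = 13591 + \frac{692}{4337} = \frac{58944859}{4337}$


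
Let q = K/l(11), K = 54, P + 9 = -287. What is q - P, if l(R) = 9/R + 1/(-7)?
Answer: 9775/26 ≈ 375.96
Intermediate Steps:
P = -296 (P = -9 - 287 = -296)
l(R) = -⅐ + 9/R (l(R) = 9/R + 1*(-⅐) = 9/R - ⅐ = -⅐ + 9/R)
q = 2079/26 (q = 54/(((⅐)*(63 - 1*11)/11)) = 54/(((⅐)*(1/11)*(63 - 11))) = 54/(((⅐)*(1/11)*52)) = 54/(52/77) = 54*(77/52) = 2079/26 ≈ 79.962)
q - P = 2079/26 - 1*(-296) = 2079/26 + 296 = 9775/26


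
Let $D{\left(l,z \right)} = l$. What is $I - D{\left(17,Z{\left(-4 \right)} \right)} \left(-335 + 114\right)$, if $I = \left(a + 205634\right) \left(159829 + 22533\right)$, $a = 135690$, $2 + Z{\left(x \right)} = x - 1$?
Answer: $62244531045$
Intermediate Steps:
$Z{\left(x \right)} = -3 + x$ ($Z{\left(x \right)} = -2 + \left(x - 1\right) = -2 + \left(-1 + x\right) = -3 + x$)
$I = 62244527288$ ($I = \left(135690 + 205634\right) \left(159829 + 22533\right) = 341324 \cdot 182362 = 62244527288$)
$I - D{\left(17,Z{\left(-4 \right)} \right)} \left(-335 + 114\right) = 62244527288 - 17 \left(-335 + 114\right) = 62244527288 - 17 \left(-221\right) = 62244527288 - -3757 = 62244527288 + 3757 = 62244531045$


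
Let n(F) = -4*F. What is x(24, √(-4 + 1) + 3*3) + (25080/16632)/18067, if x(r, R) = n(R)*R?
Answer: -355124857/1138221 - 72*I*√3 ≈ -312.0 - 124.71*I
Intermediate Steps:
x(r, R) = -4*R² (x(r, R) = (-4*R)*R = -4*R²)
x(24, √(-4 + 1) + 3*3) + (25080/16632)/18067 = -4*(√(-4 + 1) + 3*3)² + (25080/16632)/18067 = -4*(√(-3) + 9)² + (25080*(1/16632))*(1/18067) = -4*(I*√3 + 9)² + (95/63)*(1/18067) = -4*(9 + I*√3)² + 95/1138221 = 95/1138221 - 4*(9 + I*√3)²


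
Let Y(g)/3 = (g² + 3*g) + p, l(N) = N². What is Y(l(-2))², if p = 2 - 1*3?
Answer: 6561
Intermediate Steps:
p = -1 (p = 2 - 3 = -1)
Y(g) = -3 + 3*g² + 9*g (Y(g) = 3*((g² + 3*g) - 1) = 3*(-1 + g² + 3*g) = -3 + 3*g² + 9*g)
Y(l(-2))² = (-3 + 3*((-2)²)² + 9*(-2)²)² = (-3 + 3*4² + 9*4)² = (-3 + 3*16 + 36)² = (-3 + 48 + 36)² = 81² = 6561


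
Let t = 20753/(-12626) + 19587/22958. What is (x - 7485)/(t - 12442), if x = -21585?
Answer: 1053306783945/450845395606 ≈ 2.3363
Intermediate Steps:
t = -57285478/72466927 (t = 20753*(-1/12626) + 19587*(1/22958) = -20753/12626 + 19587/22958 = -57285478/72466927 ≈ -0.79051)
(x - 7485)/(t - 12442) = (-21585 - 7485)/(-57285478/72466927 - 12442) = -29070/(-901690791212/72466927) = -29070*(-72466927/901690791212) = 1053306783945/450845395606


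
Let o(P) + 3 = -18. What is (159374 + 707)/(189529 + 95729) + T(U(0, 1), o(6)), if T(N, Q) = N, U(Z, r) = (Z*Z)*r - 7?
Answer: -1836725/285258 ≈ -6.4388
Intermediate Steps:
o(P) = -21 (o(P) = -3 - 18 = -21)
U(Z, r) = -7 + r*Z² (U(Z, r) = Z²*r - 7 = r*Z² - 7 = -7 + r*Z²)
(159374 + 707)/(189529 + 95729) + T(U(0, 1), o(6)) = (159374 + 707)/(189529 + 95729) + (-7 + 1*0²) = 160081/285258 + (-7 + 1*0) = 160081*(1/285258) + (-7 + 0) = 160081/285258 - 7 = -1836725/285258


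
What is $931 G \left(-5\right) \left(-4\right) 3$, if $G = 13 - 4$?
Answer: $502740$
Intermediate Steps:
$G = 9$ ($G = 13 - 4 = 9$)
$931 G \left(-5\right) \left(-4\right) 3 = 931 \cdot 9 \left(-5\right) \left(-4\right) 3 = 931 \cdot 9 \cdot 20 \cdot 3 = 931 \cdot 9 \cdot 60 = 931 \cdot 540 = 502740$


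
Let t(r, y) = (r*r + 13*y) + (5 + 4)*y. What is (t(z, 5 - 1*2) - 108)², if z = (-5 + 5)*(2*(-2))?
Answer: 1764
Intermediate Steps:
z = 0 (z = 0*(-4) = 0)
t(r, y) = r² + 22*y (t(r, y) = (r² + 13*y) + 9*y = r² + 22*y)
(t(z, 5 - 1*2) - 108)² = ((0² + 22*(5 - 1*2)) - 108)² = ((0 + 22*(5 - 2)) - 108)² = ((0 + 22*3) - 108)² = ((0 + 66) - 108)² = (66 - 108)² = (-42)² = 1764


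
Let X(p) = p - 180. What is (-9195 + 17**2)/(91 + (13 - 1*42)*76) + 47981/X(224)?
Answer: 101775717/92972 ≈ 1094.7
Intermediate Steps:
X(p) = -180 + p
(-9195 + 17**2)/(91 + (13 - 1*42)*76) + 47981/X(224) = (-9195 + 17**2)/(91 + (13 - 1*42)*76) + 47981/(-180 + 224) = (-9195 + 289)/(91 + (13 - 42)*76) + 47981/44 = -8906/(91 - 29*76) + 47981*(1/44) = -8906/(91 - 2204) + 47981/44 = -8906/(-2113) + 47981/44 = -8906*(-1/2113) + 47981/44 = 8906/2113 + 47981/44 = 101775717/92972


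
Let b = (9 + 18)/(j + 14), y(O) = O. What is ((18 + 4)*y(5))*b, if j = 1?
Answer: 198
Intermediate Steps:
b = 9/5 (b = (9 + 18)/(1 + 14) = 27/15 = 27*(1/15) = 9/5 ≈ 1.8000)
((18 + 4)*y(5))*b = ((18 + 4)*5)*(9/5) = (22*5)*(9/5) = 110*(9/5) = 198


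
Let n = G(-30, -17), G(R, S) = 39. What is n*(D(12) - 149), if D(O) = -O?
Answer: -6279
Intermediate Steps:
n = 39
n*(D(12) - 149) = 39*(-1*12 - 149) = 39*(-12 - 149) = 39*(-161) = -6279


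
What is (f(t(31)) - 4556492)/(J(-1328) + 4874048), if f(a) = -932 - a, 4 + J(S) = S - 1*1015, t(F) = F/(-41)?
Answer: -186854353/199739741 ≈ -0.93549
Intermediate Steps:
t(F) = -F/41 (t(F) = F*(-1/41) = -F/41)
J(S) = -1019 + S (J(S) = -4 + (S - 1*1015) = -4 + (S - 1015) = -4 + (-1015 + S) = -1019 + S)
(f(t(31)) - 4556492)/(J(-1328) + 4874048) = ((-932 - (-1)*31/41) - 4556492)/((-1019 - 1328) + 4874048) = ((-932 - 1*(-31/41)) - 4556492)/(-2347 + 4874048) = ((-932 + 31/41) - 4556492)/4871701 = (-38181/41 - 4556492)*(1/4871701) = -186854353/41*1/4871701 = -186854353/199739741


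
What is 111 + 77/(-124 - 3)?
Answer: 14020/127 ≈ 110.39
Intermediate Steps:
111 + 77/(-124 - 3) = 111 + 77/(-127) = 111 - 1/127*77 = 111 - 77/127 = 14020/127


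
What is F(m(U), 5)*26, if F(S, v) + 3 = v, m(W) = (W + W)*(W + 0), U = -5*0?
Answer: 52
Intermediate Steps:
U = 0
m(W) = 2*W² (m(W) = (2*W)*W = 2*W²)
F(S, v) = -3 + v
F(m(U), 5)*26 = (-3 + 5)*26 = 2*26 = 52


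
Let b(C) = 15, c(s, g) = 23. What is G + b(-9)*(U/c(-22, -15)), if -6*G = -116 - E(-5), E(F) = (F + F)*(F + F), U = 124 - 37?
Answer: 2133/23 ≈ 92.739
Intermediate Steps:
U = 87
E(F) = 4*F**2 (E(F) = (2*F)*(2*F) = 4*F**2)
G = 36 (G = -(-116 - 4*(-5)**2)/6 = -(-116 - 4*25)/6 = -(-116 - 1*100)/6 = -(-116 - 100)/6 = -1/6*(-216) = 36)
G + b(-9)*(U/c(-22, -15)) = 36 + 15*(87/23) = 36 + 1305/23 = 2133/23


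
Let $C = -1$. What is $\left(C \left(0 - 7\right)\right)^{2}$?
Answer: $49$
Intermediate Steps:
$\left(C \left(0 - 7\right)\right)^{2} = \left(- (0 - 7)\right)^{2} = \left(\left(-1\right) \left(-7\right)\right)^{2} = 7^{2} = 49$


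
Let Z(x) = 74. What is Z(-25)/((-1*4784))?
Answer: -37/2392 ≈ -0.015468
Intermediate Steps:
Z(-25)/((-1*4784)) = 74/((-1*4784)) = 74/(-4784) = 74*(-1/4784) = -37/2392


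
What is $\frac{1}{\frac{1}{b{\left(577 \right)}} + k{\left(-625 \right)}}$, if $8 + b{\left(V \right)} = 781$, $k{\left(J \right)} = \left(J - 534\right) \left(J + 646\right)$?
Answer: $- \frac{773}{18814046} \approx -4.1086 \cdot 10^{-5}$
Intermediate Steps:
$k{\left(J \right)} = \left(-534 + J\right) \left(646 + J\right)$
$b{\left(V \right)} = 773$ ($b{\left(V \right)} = -8 + 781 = 773$)
$\frac{1}{\frac{1}{b{\left(577 \right)}} + k{\left(-625 \right)}} = \frac{1}{\frac{1}{773} + \left(-344964 + \left(-625\right)^{2} + 112 \left(-625\right)\right)} = \frac{1}{\frac{1}{773} - 24339} = \frac{1}{- \frac{18814046}{773}} = - \frac{773}{18814046}$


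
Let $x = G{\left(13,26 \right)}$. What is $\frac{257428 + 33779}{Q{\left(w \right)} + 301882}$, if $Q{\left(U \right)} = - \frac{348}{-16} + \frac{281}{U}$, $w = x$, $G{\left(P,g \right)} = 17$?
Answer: $\frac{19802076}{20530579} \approx 0.96452$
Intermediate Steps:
$x = 17$
$w = 17$
$Q{\left(U \right)} = \frac{87}{4} + \frac{281}{U}$ ($Q{\left(U \right)} = \left(-348\right) \left(- \frac{1}{16}\right) + \frac{281}{U} = \frac{87}{4} + \frac{281}{U}$)
$\frac{257428 + 33779}{Q{\left(w \right)} + 301882} = \frac{257428 + 33779}{\left(\frac{87}{4} + \frac{281}{17}\right) + 301882} = \frac{291207}{\left(\frac{87}{4} + 281 \cdot \frac{1}{17}\right) + 301882} = \frac{291207}{\left(\frac{87}{4} + \frac{281}{17}\right) + 301882} = \frac{291207}{\frac{2603}{68} + 301882} = \frac{291207}{\frac{20530579}{68}} = 291207 \cdot \frac{68}{20530579} = \frac{19802076}{20530579}$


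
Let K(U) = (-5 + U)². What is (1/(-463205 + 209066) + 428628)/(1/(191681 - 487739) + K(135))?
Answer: 10749973675143626/423851346797887 ≈ 25.363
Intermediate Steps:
(1/(-463205 + 209066) + 428628)/(1/(191681 - 487739) + K(135)) = (1/(-463205 + 209066) + 428628)/(1/(191681 - 487739) + (-5 + 135)²) = (1/(-254139) + 428628)/(1/(-296058) + 130²) = (-1/254139 + 428628)/(-1/296058 + 16900) = 108931091291/(254139*(5003380199/296058)) = (108931091291/254139)*(296058/5003380199) = 10749973675143626/423851346797887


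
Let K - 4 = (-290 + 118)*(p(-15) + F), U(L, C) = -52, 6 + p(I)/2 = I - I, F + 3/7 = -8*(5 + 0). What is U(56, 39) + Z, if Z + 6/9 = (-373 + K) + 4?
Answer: 180601/21 ≈ 8600.0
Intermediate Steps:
F = -283/7 (F = -3/7 - 8*(5 + 0) = -3/7 - 8*5 = -3/7 - 40 = -283/7 ≈ -40.429)
p(I) = -12 (p(I) = -12 + 2*(I - I) = -12 + 2*0 = -12 + 0 = -12)
K = 63152/7 (K = 4 + (-290 + 118)*(-12 - 283/7) = 4 - 172*(-367/7) = 4 + 63124/7 = 63152/7 ≈ 9021.7)
Z = 181693/21 (Z = -2/3 + ((-373 + 63152/7) + 4) = -2/3 + (60541/7 + 4) = -2/3 + 60569/7 = 181693/21 ≈ 8652.0)
U(56, 39) + Z = -52 + 181693/21 = 180601/21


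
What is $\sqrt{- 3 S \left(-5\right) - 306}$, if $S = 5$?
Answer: $i \sqrt{231} \approx 15.199 i$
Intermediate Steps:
$\sqrt{- 3 S \left(-5\right) - 306} = \sqrt{\left(-3\right) 5 \left(-5\right) - 306} = \sqrt{\left(-15\right) \left(-5\right) - 306} = \sqrt{75 - 306} = \sqrt{-231} = i \sqrt{231}$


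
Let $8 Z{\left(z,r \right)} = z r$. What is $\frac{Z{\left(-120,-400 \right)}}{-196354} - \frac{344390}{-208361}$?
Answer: $\frac{33186094030}{20456257897} \approx 1.6223$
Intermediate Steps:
$Z{\left(z,r \right)} = \frac{r z}{8}$ ($Z{\left(z,r \right)} = \frac{z r}{8} = \frac{r z}{8}$)
$\frac{Z{\left(-120,-400 \right)}}{-196354} - \frac{344390}{-208361} = \frac{\frac{1}{8} \left(-400\right) \left(-120\right)}{-196354} - \frac{344390}{-208361} = 6000 \left(- \frac{1}{196354}\right) - - \frac{344390}{208361} = - \frac{3000}{98177} + \frac{344390}{208361} = \frac{33186094030}{20456257897}$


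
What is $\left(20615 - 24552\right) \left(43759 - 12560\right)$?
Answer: $-122830463$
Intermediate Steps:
$\left(20615 - 24552\right) \left(43759 - 12560\right) = - 3937 \left(43759 + \left(-12982 + 422\right)\right) = - 3937 \left(43759 - 12560\right) = \left(-3937\right) 31199 = -122830463$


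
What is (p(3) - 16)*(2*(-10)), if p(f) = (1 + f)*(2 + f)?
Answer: -80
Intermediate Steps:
(p(3) - 16)*(2*(-10)) = ((2 + 3² + 3*3) - 16)*(2*(-10)) = ((2 + 9 + 9) - 16)*(-20) = (20 - 16)*(-20) = 4*(-20) = -80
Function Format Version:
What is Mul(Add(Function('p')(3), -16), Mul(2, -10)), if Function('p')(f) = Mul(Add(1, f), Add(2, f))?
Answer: -80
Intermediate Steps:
Mul(Add(Function('p')(3), -16), Mul(2, -10)) = Mul(Add(Add(2, Pow(3, 2), Mul(3, 3)), -16), Mul(2, -10)) = Mul(Add(Add(2, 9, 9), -16), -20) = Mul(Add(20, -16), -20) = Mul(4, -20) = -80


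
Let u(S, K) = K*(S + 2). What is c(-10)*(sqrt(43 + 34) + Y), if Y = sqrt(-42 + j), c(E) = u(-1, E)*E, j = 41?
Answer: 100*I + 100*sqrt(77) ≈ 877.5 + 100.0*I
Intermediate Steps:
u(S, K) = K*(2 + S)
c(E) = E**2 (c(E) = (E*(2 - 1))*E = (E*1)*E = E*E = E**2)
Y = I (Y = sqrt(-42 + 41) = sqrt(-1) = I ≈ 1.0*I)
c(-10)*(sqrt(43 + 34) + Y) = (-10)**2*(sqrt(43 + 34) + I) = 100*(sqrt(77) + I) = 100*(I + sqrt(77)) = 100*I + 100*sqrt(77)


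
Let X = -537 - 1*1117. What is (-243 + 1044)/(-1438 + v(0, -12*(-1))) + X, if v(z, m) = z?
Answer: -2379253/1438 ≈ -1654.6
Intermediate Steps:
X = -1654 (X = -537 - 1117 = -1654)
(-243 + 1044)/(-1438 + v(0, -12*(-1))) + X = (-243 + 1044)/(-1438 + 0) - 1654 = 801/(-1438) - 1654 = 801*(-1/1438) - 1654 = -801/1438 - 1654 = -2379253/1438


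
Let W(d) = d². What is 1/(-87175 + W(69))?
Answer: -1/82414 ≈ -1.2134e-5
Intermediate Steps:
1/(-87175 + W(69)) = 1/(-87175 + 69²) = 1/(-87175 + 4761) = 1/(-82414) = -1/82414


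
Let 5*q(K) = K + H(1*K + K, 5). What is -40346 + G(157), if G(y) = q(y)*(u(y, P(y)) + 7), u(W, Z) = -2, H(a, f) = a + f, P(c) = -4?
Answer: -39870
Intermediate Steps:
q(K) = 1 + 3*K/5 (q(K) = (K + ((1*K + K) + 5))/5 = (K + ((K + K) + 5))/5 = (K + (2*K + 5))/5 = (K + (5 + 2*K))/5 = (5 + 3*K)/5 = 1 + 3*K/5)
G(y) = 5 + 3*y (G(y) = (1 + 3*y/5)*(-2 + 7) = (1 + 3*y/5)*5 = 5 + 3*y)
-40346 + G(157) = -40346 + (5 + 3*157) = -40346 + (5 + 471) = -40346 + 476 = -39870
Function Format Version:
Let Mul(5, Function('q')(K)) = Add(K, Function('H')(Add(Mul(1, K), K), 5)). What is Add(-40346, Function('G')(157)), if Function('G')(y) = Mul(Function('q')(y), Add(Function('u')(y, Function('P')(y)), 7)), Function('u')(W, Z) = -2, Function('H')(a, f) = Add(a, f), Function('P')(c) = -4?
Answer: -39870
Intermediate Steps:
Function('q')(K) = Add(1, Mul(Rational(3, 5), K)) (Function('q')(K) = Mul(Rational(1, 5), Add(K, Add(Add(Mul(1, K), K), 5))) = Mul(Rational(1, 5), Add(K, Add(Add(K, K), 5))) = Mul(Rational(1, 5), Add(K, Add(Mul(2, K), 5))) = Mul(Rational(1, 5), Add(K, Add(5, Mul(2, K)))) = Mul(Rational(1, 5), Add(5, Mul(3, K))) = Add(1, Mul(Rational(3, 5), K)))
Function('G')(y) = Add(5, Mul(3, y)) (Function('G')(y) = Mul(Add(1, Mul(Rational(3, 5), y)), Add(-2, 7)) = Mul(Add(1, Mul(Rational(3, 5), y)), 5) = Add(5, Mul(3, y)))
Add(-40346, Function('G')(157)) = Add(-40346, Add(5, Mul(3, 157))) = Add(-40346, Add(5, 471)) = Add(-40346, 476) = -39870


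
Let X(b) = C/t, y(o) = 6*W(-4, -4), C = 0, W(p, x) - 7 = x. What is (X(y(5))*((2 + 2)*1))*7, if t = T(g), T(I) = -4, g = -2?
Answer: 0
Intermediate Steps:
W(p, x) = 7 + x
t = -4
y(o) = 18 (y(o) = 6*(7 - 4) = 6*3 = 18)
X(b) = 0 (X(b) = 0/(-4) = 0*(-1/4) = 0)
(X(y(5))*((2 + 2)*1))*7 = (0*((2 + 2)*1))*7 = (0*(4*1))*7 = (0*4)*7 = 0*7 = 0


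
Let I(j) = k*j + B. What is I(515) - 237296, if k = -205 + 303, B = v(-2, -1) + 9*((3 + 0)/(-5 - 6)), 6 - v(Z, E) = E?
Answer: -2055036/11 ≈ -1.8682e+5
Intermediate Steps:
v(Z, E) = 6 - E
B = 50/11 (B = (6 - 1*(-1)) + 9*((3 + 0)/(-5 - 6)) = (6 + 1) + 9*(3/(-11)) = 7 + 9*(3*(-1/11)) = 7 + 9*(-3/11) = 7 - 27/11 = 50/11 ≈ 4.5455)
k = 98
I(j) = 50/11 + 98*j (I(j) = 98*j + 50/11 = 50/11 + 98*j)
I(515) - 237296 = (50/11 + 98*515) - 237296 = (50/11 + 50470) - 237296 = 555220/11 - 237296 = -2055036/11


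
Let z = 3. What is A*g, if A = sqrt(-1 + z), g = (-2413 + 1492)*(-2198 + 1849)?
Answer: 321429*sqrt(2) ≈ 4.5457e+5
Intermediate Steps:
g = 321429 (g = -921*(-349) = 321429)
A = sqrt(2) (A = sqrt(-1 + 3) = sqrt(2) ≈ 1.4142)
A*g = sqrt(2)*321429 = 321429*sqrt(2)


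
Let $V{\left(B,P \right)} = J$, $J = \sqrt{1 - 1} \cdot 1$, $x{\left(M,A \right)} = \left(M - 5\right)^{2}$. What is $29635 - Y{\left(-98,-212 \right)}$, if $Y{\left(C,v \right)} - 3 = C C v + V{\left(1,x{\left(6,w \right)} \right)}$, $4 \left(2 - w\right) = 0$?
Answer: $2065680$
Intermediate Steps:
$w = 2$ ($w = 2 - 0 = 2 + 0 = 2$)
$x{\left(M,A \right)} = \left(-5 + M\right)^{2}$
$J = 0$ ($J = \sqrt{0} \cdot 1 = 0 \cdot 1 = 0$)
$V{\left(B,P \right)} = 0$
$Y{\left(C,v \right)} = 3 + v C^{2}$ ($Y{\left(C,v \right)} = 3 + \left(C C v + 0\right) = 3 + \left(C^{2} v + 0\right) = 3 + \left(v C^{2} + 0\right) = 3 + v C^{2}$)
$29635 - Y{\left(-98,-212 \right)} = 29635 - \left(3 - 212 \left(-98\right)^{2}\right) = 29635 - \left(3 - 2036048\right) = 29635 - -2036045 = 29635 + 2036045 = 2065680$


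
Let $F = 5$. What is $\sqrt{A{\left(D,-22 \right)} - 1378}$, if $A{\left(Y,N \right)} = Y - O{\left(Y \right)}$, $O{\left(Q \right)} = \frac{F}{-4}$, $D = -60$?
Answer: $\frac{i \sqrt{5747}}{2} \approx 37.904 i$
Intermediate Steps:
$O{\left(Q \right)} = - \frac{5}{4}$ ($O{\left(Q \right)} = \frac{5}{-4} = 5 \left(- \frac{1}{4}\right) = - \frac{5}{4}$)
$A{\left(Y,N \right)} = \frac{5}{4} + Y$ ($A{\left(Y,N \right)} = Y - - \frac{5}{4} = Y + \frac{5}{4} = \frac{5}{4} + Y$)
$\sqrt{A{\left(D,-22 \right)} - 1378} = \sqrt{\left(\frac{5}{4} - 60\right) - 1378} = \sqrt{- \frac{235}{4} - 1378} = \sqrt{- \frac{5747}{4}} = \frac{i \sqrt{5747}}{2}$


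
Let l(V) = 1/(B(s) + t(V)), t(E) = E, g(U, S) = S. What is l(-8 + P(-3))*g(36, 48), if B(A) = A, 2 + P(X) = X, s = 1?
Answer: -4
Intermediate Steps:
P(X) = -2 + X
l(V) = 1/(1 + V)
l(-8 + P(-3))*g(36, 48) = 48/(1 + (-8 + (-2 - 3))) = 48/(1 + (-8 - 5)) = 48/(1 - 13) = 48/(-12) = -1/12*48 = -4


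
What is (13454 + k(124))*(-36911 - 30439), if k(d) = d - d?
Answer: -906126900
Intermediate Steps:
k(d) = 0
(13454 + k(124))*(-36911 - 30439) = (13454 + 0)*(-36911 - 30439) = 13454*(-67350) = -906126900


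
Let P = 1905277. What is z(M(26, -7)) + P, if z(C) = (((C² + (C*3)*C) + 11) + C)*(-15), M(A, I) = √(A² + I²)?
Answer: 1861612 - 75*√29 ≈ 1.8612e+6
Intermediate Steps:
z(C) = -165 - 60*C² - 15*C (z(C) = (((C² + (3*C)*C) + 11) + C)*(-15) = (((C² + 3*C²) + 11) + C)*(-15) = ((4*C² + 11) + C)*(-15) = ((11 + 4*C²) + C)*(-15) = (11 + C + 4*C²)*(-15) = -165 - 60*C² - 15*C)
z(M(26, -7)) + P = (-165 - 60*(√(26² + (-7)²))² - 15*√(26² + (-7)²)) + 1905277 = (-165 - 60*(√(676 + 49))² - 15*√(676 + 49)) + 1905277 = (-165 - 60*(√725)² - 75*√29) + 1905277 = (-165 - 60*(5*√29)² - 75*√29) + 1905277 = (-165 - 60*725 - 75*√29) + 1905277 = (-165 - 43500 - 75*√29) + 1905277 = (-43665 - 75*√29) + 1905277 = 1861612 - 75*√29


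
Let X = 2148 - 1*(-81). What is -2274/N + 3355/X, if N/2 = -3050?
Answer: 12767123/6798450 ≈ 1.8779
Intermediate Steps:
N = -6100 (N = 2*(-3050) = -6100)
X = 2229 (X = 2148 + 81 = 2229)
-2274/N + 3355/X = -2274/(-6100) + 3355/2229 = -2274*(-1/6100) + 3355*(1/2229) = 1137/3050 + 3355/2229 = 12767123/6798450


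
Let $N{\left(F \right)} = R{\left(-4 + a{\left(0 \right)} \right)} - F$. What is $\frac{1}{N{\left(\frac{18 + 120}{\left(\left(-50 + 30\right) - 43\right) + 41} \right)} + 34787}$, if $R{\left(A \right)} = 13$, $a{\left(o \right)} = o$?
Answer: $\frac{11}{382869} \approx 2.873 \cdot 10^{-5}$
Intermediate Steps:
$N{\left(F \right)} = 13 - F$
$\frac{1}{N{\left(\frac{18 + 120}{\left(\left(-50 + 30\right) - 43\right) + 41} \right)} + 34787} = \frac{1}{\left(13 - \frac{18 + 120}{\left(\left(-50 + 30\right) - 43\right) + 41}\right) + 34787} = \frac{1}{\left(13 - \frac{138}{\left(-20 - 43\right) + 41}\right) + 34787} = \frac{1}{\left(13 - \frac{138}{-63 + 41}\right) + 34787} = \frac{1}{\left(13 - \frac{138}{-22}\right) + 34787} = \frac{1}{\left(13 - 138 \left(- \frac{1}{22}\right)\right) + 34787} = \frac{1}{\left(13 - - \frac{69}{11}\right) + 34787} = \frac{1}{\left(13 + \frac{69}{11}\right) + 34787} = \frac{1}{\frac{212}{11} + 34787} = \frac{1}{\frac{382869}{11}} = \frac{11}{382869}$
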